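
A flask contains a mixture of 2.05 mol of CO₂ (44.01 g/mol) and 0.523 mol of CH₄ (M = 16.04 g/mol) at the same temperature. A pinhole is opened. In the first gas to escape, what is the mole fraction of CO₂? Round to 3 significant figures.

Each component's effusion rate ∝ (its partial pressure)·(1/√M) ∝ n_i/√M_i.
Mole fraction of CO₂ in the effusate = (n_CO₂/√M_CO₂) / (n_CO₂/√M_CO₂ + n_CH₄/√M_CH₄)
= (2.05/√44.01) / (2.05/√44.01 + 0.523/√16.04) = 0.3090/(0.3090 + 0.1306) = 0.703.

0.703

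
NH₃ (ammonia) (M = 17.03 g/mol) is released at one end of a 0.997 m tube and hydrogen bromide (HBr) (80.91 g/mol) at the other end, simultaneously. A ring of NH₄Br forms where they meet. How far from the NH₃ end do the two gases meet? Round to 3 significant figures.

Distances travelled in equal time are proportional to diffusion rates, so d_NH₃/d_HBr = √(M_HBr/M_NH₃) = √(80.91/17.03) = 2.180.
With d_NH₃ + d_HBr = 0.997 m, d_HBr = 0.997/(1 + 2.180) = 0.3136 m.
d_NH₃ = 0.997 − 0.3136 = 0.683 m.

0.683 m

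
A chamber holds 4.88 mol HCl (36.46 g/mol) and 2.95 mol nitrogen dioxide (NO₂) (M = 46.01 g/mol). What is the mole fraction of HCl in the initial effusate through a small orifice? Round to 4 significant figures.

0.6501

Rate_i ∝ x_i/√M_i (Graham's law weighted by mole fraction), so the effusate composition follows n_i/√M_i.
So x_HCl in the escaping gas = (n_HCl/√M_HCl) / Σ(n_i/√M_i)
= (4.88/√36.46) / (4.88/√36.46 + 2.95/√46.01) = 0.8082/(0.8082 + 0.4349) = 0.6501.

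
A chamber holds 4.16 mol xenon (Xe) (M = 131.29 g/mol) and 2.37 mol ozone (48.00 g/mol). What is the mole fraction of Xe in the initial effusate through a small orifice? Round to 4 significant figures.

Each component's effusion rate ∝ (its partial pressure)·(1/√M) ∝ n_i/√M_i.
So x_Xe in the escaping gas = (n_Xe/√M_Xe) / Σ(n_i/√M_i)
= (4.16/√131.29) / (4.16/√131.29 + 2.37/√48.00) = 0.3631/(0.3631 + 0.3421) = 0.5149.

0.5149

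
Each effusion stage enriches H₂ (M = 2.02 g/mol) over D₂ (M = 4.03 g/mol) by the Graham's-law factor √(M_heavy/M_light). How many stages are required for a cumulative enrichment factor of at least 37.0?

11

With α = √(4.03/2.02) per stage, ln α = ½ ln(1.99505) = 0.3453.
Need α^N ≥ 37.0 ⇒ N ≥ ln(37.0) / ln α = 3.611 / 0.3453 = 10.46.
Minimum whole number of stages: N = 11.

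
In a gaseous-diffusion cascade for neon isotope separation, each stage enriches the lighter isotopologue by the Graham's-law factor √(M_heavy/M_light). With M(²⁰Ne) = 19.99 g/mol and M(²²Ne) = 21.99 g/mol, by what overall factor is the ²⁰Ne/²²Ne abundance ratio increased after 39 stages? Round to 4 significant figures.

6.420

Each stage multiplies the ratio by α = √(21.99/19.99), so after 39 stages the overall factor is α^39 = (21.99/19.99)^(39/2).
= 1.10005^(39/2) = 6.420.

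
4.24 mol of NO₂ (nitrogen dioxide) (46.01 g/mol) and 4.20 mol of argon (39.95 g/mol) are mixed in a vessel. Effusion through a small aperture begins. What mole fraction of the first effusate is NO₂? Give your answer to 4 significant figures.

0.4847

Rate_i ∝ x_i/√M_i (Graham's law weighted by mole fraction), so the effusate composition follows n_i/√M_i.
x_NO₂(eff) = (n_NO₂/√M_NO₂) / (n_NO₂/√M_NO₂ + n_Ar/√M_Ar)
= (4.24/√46.01) / (4.24/√46.01 + 4.20/√39.95) = 0.6251/(0.6251 + 0.6645) = 0.4847.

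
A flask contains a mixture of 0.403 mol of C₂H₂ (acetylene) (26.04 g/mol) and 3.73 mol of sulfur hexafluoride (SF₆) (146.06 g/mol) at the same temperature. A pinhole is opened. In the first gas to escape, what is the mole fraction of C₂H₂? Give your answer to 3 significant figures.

0.204

Rate_i ∝ x_i/√M_i (Graham's law weighted by mole fraction), so the effusate composition follows n_i/√M_i.
Mole fraction of C₂H₂ in the effusate = (n_C₂H₂/√M_C₂H₂) / (n_C₂H₂/√M_C₂H₂ + n_SF₆/√M_SF₆)
= (0.403/√26.04) / (0.403/√26.04 + 3.73/√146.06) = 0.07897/(0.07897 + 0.3086) = 0.204.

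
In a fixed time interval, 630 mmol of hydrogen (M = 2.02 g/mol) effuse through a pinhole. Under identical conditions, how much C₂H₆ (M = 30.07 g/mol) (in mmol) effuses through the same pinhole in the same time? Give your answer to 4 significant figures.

163.3 mmol

By Graham's law, rate_C₂H₆/rate_H₂ = √(M_H₂/M_C₂H₆) = √(2.02/30.07) = √0.06718 = 0.2592.
So the amount for C₂H₆ is 630 × 0.2592 = 163.3 mmol.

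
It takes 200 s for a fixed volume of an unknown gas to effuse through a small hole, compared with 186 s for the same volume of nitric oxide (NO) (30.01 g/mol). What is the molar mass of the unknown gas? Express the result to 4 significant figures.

34.70 g/mol

Using Graham's law: t_X/t_NO = √(M_X/M_NO).
200/186 = 1.075 = √(M_X/30.01)
M_X = 30.01 × 1.075² = 30.01 × 1.156 = 34.70 g/mol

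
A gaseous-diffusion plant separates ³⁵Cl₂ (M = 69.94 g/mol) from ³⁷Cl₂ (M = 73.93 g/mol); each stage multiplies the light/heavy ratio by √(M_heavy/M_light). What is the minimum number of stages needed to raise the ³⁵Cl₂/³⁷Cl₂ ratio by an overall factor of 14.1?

Per stage α = (73.93/69.94)^(1/2) = 1.05705^0.5, giving ln α = 0.02774.
Need α^N ≥ 14.1 ⇒ N ≥ ln(14.1) / ln α = 2.646 / 0.02774 = 95.39.
Minimum whole number of stages: N = 96.

96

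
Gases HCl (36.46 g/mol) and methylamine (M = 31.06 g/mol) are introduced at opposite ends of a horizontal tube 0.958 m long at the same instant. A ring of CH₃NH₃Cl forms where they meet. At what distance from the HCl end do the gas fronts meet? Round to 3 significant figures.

0.460 m

Distances travelled in equal time are proportional to diffusion rates, so d_HCl/d_CH₃NH₂ = √(M_CH₃NH₂/M_HCl) = √(31.06/36.46) = 0.9230.
With d_HCl + d_CH₃NH₂ = 0.958 m, d_CH₃NH₂ = 0.958/(1 + 0.9230) = 0.4982 m.
d_HCl = 0.958 − 0.4982 = 0.460 m.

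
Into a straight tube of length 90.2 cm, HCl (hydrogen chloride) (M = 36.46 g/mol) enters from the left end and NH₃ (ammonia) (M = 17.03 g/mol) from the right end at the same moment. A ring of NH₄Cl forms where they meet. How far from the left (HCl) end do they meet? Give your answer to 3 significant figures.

The fronts meet when d_HCl + d_NH₃ = L with d_HCl/d_NH₃ = √(M_NH₃/M_HCl) (Graham's law). Here √(M_NH₃/M_HCl) = √(17.03/36.46) = 0.6834.
With d_HCl + d_NH₃ = 90.2 cm, d_NH₃ = 90.2/(1 + 0.6834) = 53.58 cm.
d_HCl = 90.2 − 53.58 = 36.6 cm.

36.6 cm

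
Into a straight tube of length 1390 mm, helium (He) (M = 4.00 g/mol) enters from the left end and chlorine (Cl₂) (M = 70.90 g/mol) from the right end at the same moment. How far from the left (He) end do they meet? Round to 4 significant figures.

1123 mm

The fronts meet when d_He + d_Cl₂ = L with d_He/d_Cl₂ = √(M_Cl₂/M_He) (Graham's law). Here √(M_Cl₂/M_He) = √(70.90/4.00) = 4.210.
With d_He + d_Cl₂ = 1390 mm, d_Cl₂ = 1390/(1 + 4.210) = 266.8 mm.
d_He = 1390 − 266.8 = 1123 mm.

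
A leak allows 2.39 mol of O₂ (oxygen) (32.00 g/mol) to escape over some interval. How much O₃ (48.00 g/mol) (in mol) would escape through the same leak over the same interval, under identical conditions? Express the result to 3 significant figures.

Since effusion rate ∝ 1/√M, rate_O₃/rate_O₂ = √(M_O₂/M_O₃) = √(32.00/48.00) = √0.6667 = 0.8165.
So the amount for O₃ is 2.39 × 0.8165 = 1.95 mol.

1.95 mol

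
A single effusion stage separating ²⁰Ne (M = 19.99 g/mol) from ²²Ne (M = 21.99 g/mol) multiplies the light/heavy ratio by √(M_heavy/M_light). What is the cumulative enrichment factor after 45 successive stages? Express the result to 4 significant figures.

Each stage multiplies the ratio by α = √(21.99/19.99), so after 45 stages the overall factor is α^45 = (21.99/19.99)^(45/2).
= 1.10005^(45/2) = 8.546.

8.546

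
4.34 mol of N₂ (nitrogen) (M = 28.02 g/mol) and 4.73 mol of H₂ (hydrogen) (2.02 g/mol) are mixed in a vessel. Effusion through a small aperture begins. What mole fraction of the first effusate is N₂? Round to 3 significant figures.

0.198

Effusion rate of each component ∝ n_i/√M_i (partial pressure × 1/√M).
x_N₂(eff) = (n_N₂/√M_N₂) / (n_N₂/√M_N₂ + n_H₂/√M_H₂)
= (4.34/√28.02) / (4.34/√28.02 + 4.73/√2.02) = 0.8199/(0.8199 + 3.328) = 0.198.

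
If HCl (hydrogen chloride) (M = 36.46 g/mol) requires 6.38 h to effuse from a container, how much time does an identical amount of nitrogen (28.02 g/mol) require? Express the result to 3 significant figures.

From Graham's law, t_N₂/t_HCl = √(M_N₂/M_HCl) = √(28.02/36.46) = √0.7685 = 0.8766.
So the time for N₂ is 6.38 × 0.8766 = 5.59 h.

5.59 h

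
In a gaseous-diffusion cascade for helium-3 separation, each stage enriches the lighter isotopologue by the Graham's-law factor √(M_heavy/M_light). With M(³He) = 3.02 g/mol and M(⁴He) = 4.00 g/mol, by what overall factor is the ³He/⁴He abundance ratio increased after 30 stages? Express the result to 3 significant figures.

After 30 stages the ratio has grown by (√(4.00/3.02))^30 = (4.00/3.02)^(30/2).
= 1.32450^15 = 67.7.

67.7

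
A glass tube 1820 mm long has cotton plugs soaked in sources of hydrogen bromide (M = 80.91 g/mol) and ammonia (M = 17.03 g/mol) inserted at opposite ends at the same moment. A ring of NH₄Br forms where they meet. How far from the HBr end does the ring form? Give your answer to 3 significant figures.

Distances travelled in equal time are proportional to diffusion rates, so d_HBr/d_NH₃ = √(M_NH₃/M_HBr) = √(17.03/80.91) = 0.4588.
With d_HBr + d_NH₃ = 1820 mm, d_NH₃ = 1820/(1 + 0.4588) = 1248 mm.
d_HBr = 1820 − 1248 = 572 mm.

572 mm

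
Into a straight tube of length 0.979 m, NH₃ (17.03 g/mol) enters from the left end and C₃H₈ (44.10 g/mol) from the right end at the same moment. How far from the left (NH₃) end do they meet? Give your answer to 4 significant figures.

0.6038 m

Graham's law gives d_NH₃/d_C₃H₈ = rate_NH₃/rate_C₃H₈ = √(M_C₃H₈/M_NH₃) = √(44.10/17.03) = 1.609.
With d_NH₃ + d_C₃H₈ = 0.979 m, d_C₃H₈ = 0.979/(1 + 1.609) = 0.3752 m.
d_NH₃ = 0.979 − 0.3752 = 0.6038 m.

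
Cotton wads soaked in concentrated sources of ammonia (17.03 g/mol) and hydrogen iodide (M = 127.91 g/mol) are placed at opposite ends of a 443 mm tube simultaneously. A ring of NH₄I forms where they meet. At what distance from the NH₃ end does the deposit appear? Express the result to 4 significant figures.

Graham's law gives d_NH₃/d_HI = rate_NH₃/rate_HI = √(M_HI/M_NH₃) = √(127.91/17.03) = 2.741.
With d_NH₃ + d_HI = 443 mm, d_HI = 443/(1 + 2.741) = 118.4 mm.
d_NH₃ = 443 − 118.4 = 324.6 mm.

324.6 mm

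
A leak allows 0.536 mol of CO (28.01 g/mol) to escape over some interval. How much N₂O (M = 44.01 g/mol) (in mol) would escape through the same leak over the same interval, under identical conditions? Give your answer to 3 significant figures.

From Graham's law, rate_N₂O/rate_CO = √(M_CO/M_N₂O) = √(28.01/44.01) = √0.6364 = 0.7978.
So the amount for N₂O is 0.536 × 0.7978 = 0.428 mol.

0.428 mol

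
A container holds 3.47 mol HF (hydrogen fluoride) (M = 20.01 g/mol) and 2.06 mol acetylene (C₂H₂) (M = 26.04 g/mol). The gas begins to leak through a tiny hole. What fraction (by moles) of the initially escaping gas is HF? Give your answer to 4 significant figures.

The effusion rate of species i is ∝ p_i/√M_i ∝ n_i/√M_i.
So x_HF in the escaping gas = (n_HF/√M_HF) / Σ(n_i/√M_i)
= (3.47/√20.01) / (3.47/√20.01 + 2.06/√26.04) = 0.7757/(0.7757 + 0.4037) = 0.6577.

0.6577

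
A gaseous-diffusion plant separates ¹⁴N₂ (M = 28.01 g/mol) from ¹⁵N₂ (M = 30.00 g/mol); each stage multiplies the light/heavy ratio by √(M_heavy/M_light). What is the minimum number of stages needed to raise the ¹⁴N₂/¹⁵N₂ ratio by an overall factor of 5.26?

49

Per stage α = (30.00/28.01)^(1/2) = 1.07105^0.5, giving ln α = 0.03432.
Need α^N ≥ 5.26 ⇒ N ≥ ln(5.26) / ln α = 1.660 / 0.03432 = 48.38.
So at least 49 stages are needed.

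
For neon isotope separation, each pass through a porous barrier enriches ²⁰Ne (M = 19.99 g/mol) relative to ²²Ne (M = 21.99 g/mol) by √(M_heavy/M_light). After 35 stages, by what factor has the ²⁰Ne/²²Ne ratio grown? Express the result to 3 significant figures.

The single-stage factor is √(M_heavy/M_light), so 35 stages give [√(21.99/19.99)]^35 = (21.99/19.99)^(35/2).
= 1.10005^(35/2) = 5.31.

5.31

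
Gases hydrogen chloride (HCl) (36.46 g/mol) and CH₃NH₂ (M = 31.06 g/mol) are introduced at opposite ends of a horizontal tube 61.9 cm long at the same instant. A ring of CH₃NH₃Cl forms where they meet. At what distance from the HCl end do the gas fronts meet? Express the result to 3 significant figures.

Graham's law gives d_HCl/d_CH₃NH₂ = rate_HCl/rate_CH₃NH₂ = √(M_CH₃NH₂/M_HCl) = √(31.06/36.46) = 0.9230.
With d_HCl + d_CH₃NH₂ = 61.9 cm, d_CH₃NH₂ = 61.9/(1 + 0.9230) = 32.19 cm.
d_HCl = 61.9 − 32.19 = 29.7 cm.

29.7 cm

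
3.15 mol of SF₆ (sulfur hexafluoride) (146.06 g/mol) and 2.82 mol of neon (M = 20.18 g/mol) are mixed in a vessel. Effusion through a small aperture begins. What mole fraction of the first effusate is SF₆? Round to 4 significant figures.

Rate_i ∝ x_i/√M_i (Graham's law weighted by mole fraction), so the effusate composition follows n_i/√M_i.
Mole fraction of SF₆ in the effusate = (n_SF₆/√M_SF₆) / (n_SF₆/√M_SF₆ + n_Ne/√M_Ne)
= (3.15/√146.06) / (3.15/√146.06 + 2.82/√20.18) = 0.2606/(0.2606 + 0.6278) = 0.2934.

0.2934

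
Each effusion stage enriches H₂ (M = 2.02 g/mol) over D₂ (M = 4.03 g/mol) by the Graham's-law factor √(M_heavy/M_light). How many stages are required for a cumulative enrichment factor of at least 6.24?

Single-stage factor α = √(4.03/2.02), so ln α = ½ ln(1.99505) = 0.3453.
Need α^N ≥ 6.24 ⇒ N ≥ ln(6.24) / ln α = 1.831 / 0.3453 = 5.30.
Rounding up, N = 6 stages.

6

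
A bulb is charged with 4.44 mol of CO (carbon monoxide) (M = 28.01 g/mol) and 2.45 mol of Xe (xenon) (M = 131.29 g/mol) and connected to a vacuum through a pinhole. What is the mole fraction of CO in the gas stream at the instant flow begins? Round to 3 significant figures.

0.797

Rate_i ∝ x_i/√M_i (Graham's law weighted by mole fraction), so the effusate composition follows n_i/√M_i.
So x_CO in the escaping gas = (n_CO/√M_CO) / Σ(n_i/√M_i)
= (4.44/√28.01) / (4.44/√28.01 + 2.45/√131.29) = 0.8389/(0.8389 + 0.2138) = 0.797.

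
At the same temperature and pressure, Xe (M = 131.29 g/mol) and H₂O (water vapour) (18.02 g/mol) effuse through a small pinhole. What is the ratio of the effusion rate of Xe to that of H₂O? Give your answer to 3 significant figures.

Graham's law gives rate_Xe/rate_H₂O = √(M_H₂O/M_Xe) = √(18.02/131.29) = √0.1373 = 0.370.

0.370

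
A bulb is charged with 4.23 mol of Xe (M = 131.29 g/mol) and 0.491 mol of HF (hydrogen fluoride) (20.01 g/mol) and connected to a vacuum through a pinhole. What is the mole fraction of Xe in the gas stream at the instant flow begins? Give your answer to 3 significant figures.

0.771

Each component's effusion rate ∝ (its partial pressure)·(1/√M) ∝ n_i/√M_i.
x_Xe(eff) = (n_Xe/√M_Xe) / (n_Xe/√M_Xe + n_HF/√M_HF)
= (4.23/√131.29) / (4.23/√131.29 + 0.491/√20.01) = 0.3692/(0.3692 + 0.1098) = 0.771.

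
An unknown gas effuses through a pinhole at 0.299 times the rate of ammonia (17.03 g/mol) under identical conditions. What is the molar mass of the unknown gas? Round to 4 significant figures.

By Graham's law, rate_X/rate_NH₃ = √(M_NH₃/M_X).
0.299 = √(17.03/M_X)
M_X = 17.03 / 0.299² = 17.03 / 0.08940 = 190.5 g/mol

190.5 g/mol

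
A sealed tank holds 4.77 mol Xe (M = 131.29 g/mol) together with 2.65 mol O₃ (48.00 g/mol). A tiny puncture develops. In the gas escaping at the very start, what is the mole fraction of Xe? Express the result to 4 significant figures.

The effusion rate of species i is ∝ p_i/√M_i ∝ n_i/√M_i.
So x_Xe in the escaping gas = (n_Xe/√M_Xe) / Σ(n_i/√M_i)
= (4.77/√131.29) / (4.77/√131.29 + 2.65/√48.00) = 0.4163/(0.4163 + 0.3825) = 0.5212.

0.5212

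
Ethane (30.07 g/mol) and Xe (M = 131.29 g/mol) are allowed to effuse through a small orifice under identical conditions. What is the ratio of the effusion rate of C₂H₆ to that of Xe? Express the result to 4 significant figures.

2.090

Using Graham's law: rate_C₂H₆/rate_Xe = √(M_Xe/M_C₂H₆) = √(131.29/30.07) = √4.366 = 2.090.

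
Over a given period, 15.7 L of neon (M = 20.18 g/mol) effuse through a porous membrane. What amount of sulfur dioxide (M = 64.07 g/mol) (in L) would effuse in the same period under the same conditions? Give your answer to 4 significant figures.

8.811 L

From Graham's law, rate_SO₂/rate_Ne = √(M_Ne/M_SO₂) = √(20.18/64.07) = √0.3150 = 0.5612.
So the volume for SO₂ is 15.7 × 0.5612 = 8.811 L.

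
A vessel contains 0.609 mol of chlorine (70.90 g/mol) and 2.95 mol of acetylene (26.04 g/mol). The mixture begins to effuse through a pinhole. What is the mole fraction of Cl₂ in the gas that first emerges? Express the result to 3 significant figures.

0.111

Rate_i ∝ x_i/√M_i (Graham's law weighted by mole fraction), so the effusate composition follows n_i/√M_i.
x_Cl₂(eff) = (n_Cl₂/√M_Cl₂) / (n_Cl₂/√M_Cl₂ + n_C₂H₂/√M_C₂H₂)
= (0.609/√70.90) / (0.609/√70.90 + 2.95/√26.04) = 0.07233/(0.07233 + 0.5781) = 0.111.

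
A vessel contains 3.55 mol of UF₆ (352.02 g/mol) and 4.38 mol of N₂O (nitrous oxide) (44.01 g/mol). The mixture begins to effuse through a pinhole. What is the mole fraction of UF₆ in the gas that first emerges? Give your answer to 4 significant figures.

Effusion rate of each component ∝ n_i/√M_i (partial pressure × 1/√M).
So x_UF₆ in the escaping gas = (n_UF₆/√M_UF₆) / Σ(n_i/√M_i)
= (3.55/√352.02) / (3.55/√352.02 + 4.38/√44.01) = 0.1892/(0.1892 + 0.6602) = 0.2227.

0.2227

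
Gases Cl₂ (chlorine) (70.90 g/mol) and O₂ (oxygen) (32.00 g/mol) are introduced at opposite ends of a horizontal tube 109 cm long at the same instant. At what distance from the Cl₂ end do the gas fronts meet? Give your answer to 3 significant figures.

43.8 cm

Distances travelled in equal time are proportional to diffusion rates, so d_Cl₂/d_O₂ = √(M_O₂/M_Cl₂) = √(32.00/70.90) = 0.6718.
With d_Cl₂ + d_O₂ = 109 cm, d_O₂ = 109/(1 + 0.6718) = 65.20 cm.
d_Cl₂ = 109 − 65.20 = 43.8 cm.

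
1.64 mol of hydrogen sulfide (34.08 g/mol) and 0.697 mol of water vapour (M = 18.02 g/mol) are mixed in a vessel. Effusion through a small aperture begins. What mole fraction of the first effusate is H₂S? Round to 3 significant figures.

Each component's effusion rate ∝ (its partial pressure)·(1/√M) ∝ n_i/√M_i.
So x_H₂S in the escaping gas = (n_H₂S/√M_H₂S) / Σ(n_i/√M_i)
= (1.64/√34.08) / (1.64/√34.08 + 0.697/√18.02) = 0.2809/(0.2809 + 0.1642) = 0.631.

0.631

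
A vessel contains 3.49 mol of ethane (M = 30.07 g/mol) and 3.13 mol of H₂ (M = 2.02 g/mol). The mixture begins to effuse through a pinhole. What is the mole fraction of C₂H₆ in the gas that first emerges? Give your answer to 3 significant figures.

0.224

Rate_i ∝ x_i/√M_i (Graham's law weighted by mole fraction), so the effusate composition follows n_i/√M_i.
x_C₂H₆(eff) = (n_C₂H₆/√M_C₂H₆) / (n_C₂H₆/√M_C₂H₆ + n_H₂/√M_H₂)
= (3.49/√30.07) / (3.49/√30.07 + 3.13/√2.02) = 0.6364/(0.6364 + 2.202) = 0.224.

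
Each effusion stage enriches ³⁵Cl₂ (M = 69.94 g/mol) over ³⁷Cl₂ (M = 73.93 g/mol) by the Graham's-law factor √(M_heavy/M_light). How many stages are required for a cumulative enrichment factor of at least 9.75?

83

With α = √(73.93/69.94) per stage, ln α = ½ ln(1.05705) = 0.02774.
Need α^N ≥ 9.75 ⇒ N ≥ ln(9.75) / ln α = 2.277 / 0.02774 = 82.09.
Rounding up, N = 83 stages.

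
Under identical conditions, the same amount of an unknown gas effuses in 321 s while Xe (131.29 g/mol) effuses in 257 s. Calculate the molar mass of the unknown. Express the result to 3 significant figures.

205 g/mol

By Graham's law, t_X/t_Xe = √(M_X/M_Xe).
321/257 = 1.249 = √(M_X/131.29)
M_X = 131.29 × 1.249² = 131.29 × 1.560 = 205 g/mol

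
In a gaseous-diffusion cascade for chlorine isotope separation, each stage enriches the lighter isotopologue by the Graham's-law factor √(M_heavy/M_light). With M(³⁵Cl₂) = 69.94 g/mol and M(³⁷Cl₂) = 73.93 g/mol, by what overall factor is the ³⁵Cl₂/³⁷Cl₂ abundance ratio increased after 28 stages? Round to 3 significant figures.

After 28 stages the ratio has grown by (√(73.93/69.94))^28 = (73.93/69.94)^(28/2).
= 1.05705^14 = 2.17.

2.17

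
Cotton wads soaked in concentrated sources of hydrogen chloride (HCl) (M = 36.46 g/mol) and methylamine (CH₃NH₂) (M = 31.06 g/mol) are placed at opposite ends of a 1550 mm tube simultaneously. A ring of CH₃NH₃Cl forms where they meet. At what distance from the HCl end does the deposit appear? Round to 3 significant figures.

744 mm

Graham's law gives d_HCl/d_CH₃NH₂ = rate_HCl/rate_CH₃NH₂ = √(M_CH₃NH₂/M_HCl) = √(31.06/36.46) = 0.9230.
With d_HCl + d_CH₃NH₂ = 1550 mm, d_CH₃NH₂ = 1550/(1 + 0.9230) = 806.0 mm.
d_HCl = 1550 − 806.0 = 744 mm.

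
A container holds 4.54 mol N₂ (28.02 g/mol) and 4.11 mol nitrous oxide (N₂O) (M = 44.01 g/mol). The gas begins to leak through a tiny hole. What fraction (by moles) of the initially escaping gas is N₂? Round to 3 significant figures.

0.581

Effusion rate of each component ∝ n_i/√M_i (partial pressure × 1/√M).
So x_N₂ in the escaping gas = (n_N₂/√M_N₂) / Σ(n_i/√M_i)
= (4.54/√28.02) / (4.54/√28.02 + 4.11/√44.01) = 0.8577/(0.8577 + 0.6195) = 0.581.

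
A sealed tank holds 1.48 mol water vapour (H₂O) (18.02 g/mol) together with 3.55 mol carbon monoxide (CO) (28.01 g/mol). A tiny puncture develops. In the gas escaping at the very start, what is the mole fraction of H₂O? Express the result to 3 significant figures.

0.342

Rate_i ∝ x_i/√M_i (Graham's law weighted by mole fraction), so the effusate composition follows n_i/√M_i.
So x_H₂O in the escaping gas = (n_H₂O/√M_H₂O) / Σ(n_i/√M_i)
= (1.48/√18.02) / (1.48/√18.02 + 3.55/√28.01) = 0.3486/(0.3486 + 0.6708) = 0.342.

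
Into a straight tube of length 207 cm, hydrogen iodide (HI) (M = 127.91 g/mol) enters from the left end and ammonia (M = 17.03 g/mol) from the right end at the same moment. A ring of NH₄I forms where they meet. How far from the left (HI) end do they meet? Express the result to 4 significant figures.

55.34 cm

In equal time, each gas travels a distance ∝ its rate ∝ 1/√M, so d_HI/d_NH₃ = √(M_NH₃/M_HI) = √(17.03/127.91) = 0.3649.
With d_HI + d_NH₃ = 207 cm, d_NH₃ = 207/(1 + 0.3649) = 151.7 cm.
d_HI = 207 − 151.7 = 55.34 cm.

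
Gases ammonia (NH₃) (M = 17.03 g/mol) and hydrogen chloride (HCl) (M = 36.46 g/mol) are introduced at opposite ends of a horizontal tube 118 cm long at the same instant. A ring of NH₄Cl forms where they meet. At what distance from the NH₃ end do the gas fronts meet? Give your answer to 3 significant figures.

70.1 cm

Graham's law gives d_NH₃/d_HCl = rate_NH₃/rate_HCl = √(M_HCl/M_NH₃) = √(36.46/17.03) = 1.463.
With d_NH₃ + d_HCl = 118 cm, d_HCl = 118/(1 + 1.463) = 47.91 cm.
d_NH₃ = 118 − 47.91 = 70.1 cm.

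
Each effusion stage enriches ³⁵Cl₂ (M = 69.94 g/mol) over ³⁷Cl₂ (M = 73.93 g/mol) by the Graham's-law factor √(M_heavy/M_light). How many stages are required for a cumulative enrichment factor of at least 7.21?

72

Per stage α = (73.93/69.94)^(1/2) = 1.05705^0.5, giving ln α = 0.02774.
Need α^N ≥ 7.21 ⇒ N ≥ ln(7.21) / ln α = 1.975 / 0.02774 = 71.21.
Rounding up, N = 72 stages.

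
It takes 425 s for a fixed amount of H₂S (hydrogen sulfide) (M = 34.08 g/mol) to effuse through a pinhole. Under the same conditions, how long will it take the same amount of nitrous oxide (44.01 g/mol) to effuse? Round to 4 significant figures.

From Graham's law, t_N₂O/t_H₂S = √(M_N₂O/M_H₂S) = √(44.01/34.08) = √1.291 = 1.136.
So the time for N₂O is 425 × 1.136 = 483.0 s.

483.0 s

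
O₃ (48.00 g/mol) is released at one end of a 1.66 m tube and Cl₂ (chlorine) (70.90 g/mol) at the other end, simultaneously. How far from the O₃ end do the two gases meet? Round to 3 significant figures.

0.911 m

Graham's law gives d_O₃/d_Cl₂ = rate_O₃/rate_Cl₂ = √(M_Cl₂/M_O₃) = √(70.90/48.00) = 1.215.
With d_O₃ + d_Cl₂ = 1.66 m, d_Cl₂ = 1.66/(1 + 1.215) = 0.7493 m.
d_O₃ = 1.66 − 0.7493 = 0.911 m.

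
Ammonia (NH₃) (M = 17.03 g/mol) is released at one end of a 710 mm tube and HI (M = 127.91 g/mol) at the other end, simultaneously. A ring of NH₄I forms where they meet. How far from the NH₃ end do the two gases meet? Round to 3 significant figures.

Graham's law gives d_NH₃/d_HI = rate_NH₃/rate_HI = √(M_HI/M_NH₃) = √(127.91/17.03) = 2.741.
With d_NH₃ + d_HI = 710 mm, d_HI = 710/(1 + 2.741) = 189.8 mm.
d_NH₃ = 710 − 189.8 = 520 mm.

520 mm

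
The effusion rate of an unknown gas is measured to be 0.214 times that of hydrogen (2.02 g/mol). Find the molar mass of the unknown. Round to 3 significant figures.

Using Graham's law: rate_X/rate_H₂ = √(M_H₂/M_X).
0.214 = √(2.02/M_X)
M_X = 2.02 / 0.214² = 2.02 / 0.04580 = 44.1 g/mol

44.1 g/mol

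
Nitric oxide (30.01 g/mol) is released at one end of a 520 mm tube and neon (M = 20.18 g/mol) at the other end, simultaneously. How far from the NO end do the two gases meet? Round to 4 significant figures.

Distances travelled in equal time are proportional to diffusion rates, so d_NO/d_Ne = √(M_Ne/M_NO) = √(20.18/30.01) = 0.8200.
With d_NO + d_Ne = 520 mm, d_Ne = 520/(1 + 0.8200) = 285.7 mm.
d_NO = 520 − 285.7 = 234.3 mm.

234.3 mm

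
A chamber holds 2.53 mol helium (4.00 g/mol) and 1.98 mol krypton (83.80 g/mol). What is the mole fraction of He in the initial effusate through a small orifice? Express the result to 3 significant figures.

Each component's effusion rate ∝ (its partial pressure)·(1/√M) ∝ n_i/√M_i.
Mole fraction of He in the effusate = (n_He/√M_He) / (n_He/√M_He + n_Kr/√M_Kr)
= (2.53/√4.00) / (2.53/√4.00 + 1.98/√83.80) = 1.265/(1.265 + 0.2163) = 0.854.

0.854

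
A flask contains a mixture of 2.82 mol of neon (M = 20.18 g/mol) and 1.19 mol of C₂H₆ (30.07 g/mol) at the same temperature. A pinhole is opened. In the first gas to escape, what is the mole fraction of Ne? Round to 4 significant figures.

Rate_i ∝ x_i/√M_i (Graham's law weighted by mole fraction), so the effusate composition follows n_i/√M_i.
So x_Ne in the escaping gas = (n_Ne/√M_Ne) / Σ(n_i/√M_i)
= (2.82/√20.18) / (2.82/√20.18 + 1.19/√30.07) = 0.6278/(0.6278 + 0.2170) = 0.7431.

0.7431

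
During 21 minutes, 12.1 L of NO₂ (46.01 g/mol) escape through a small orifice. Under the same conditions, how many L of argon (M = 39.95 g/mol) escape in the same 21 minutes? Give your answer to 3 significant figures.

13.0 L

Using Graham's law: rate_Ar/rate_NO₂ = √(M_NO₂/M_Ar) = √(46.01/39.95) = √1.152 = 1.073.
So the volume for Ar is 12.1 × 1.073 = 13.0 L.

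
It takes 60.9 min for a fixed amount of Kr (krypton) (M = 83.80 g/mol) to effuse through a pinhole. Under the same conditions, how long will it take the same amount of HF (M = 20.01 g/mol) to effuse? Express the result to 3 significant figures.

29.8 min

Using Graham's law: t_HF/t_Kr = √(M_HF/M_Kr) = √(20.01/83.80) = √0.2388 = 0.4887.
So the time for HF is 60.9 × 0.4887 = 29.8 min.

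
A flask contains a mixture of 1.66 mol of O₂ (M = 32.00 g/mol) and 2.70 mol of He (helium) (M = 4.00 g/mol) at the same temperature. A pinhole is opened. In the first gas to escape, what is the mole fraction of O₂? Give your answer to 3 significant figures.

Rate_i ∝ x_i/√M_i (Graham's law weighted by mole fraction), so the effusate composition follows n_i/√M_i.
Mole fraction of O₂ in the effusate = (n_O₂/√M_O₂) / (n_O₂/√M_O₂ + n_He/√M_He)
= (1.66/√32.00) / (1.66/√32.00 + 2.70/√4.00) = 0.2934/(0.2934 + 1.350) = 0.179.

0.179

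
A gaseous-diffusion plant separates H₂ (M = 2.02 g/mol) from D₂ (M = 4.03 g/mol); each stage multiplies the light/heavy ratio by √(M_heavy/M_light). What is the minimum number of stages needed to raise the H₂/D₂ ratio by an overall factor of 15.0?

8

Single-stage factor α = √(4.03/2.02), so ln α = ½ ln(1.99505) = 0.3453.
Need α^N ≥ 15.0 ⇒ N ≥ ln(15.0) / ln α = 2.708 / 0.3453 = 7.84.
So at least 8 stages are needed.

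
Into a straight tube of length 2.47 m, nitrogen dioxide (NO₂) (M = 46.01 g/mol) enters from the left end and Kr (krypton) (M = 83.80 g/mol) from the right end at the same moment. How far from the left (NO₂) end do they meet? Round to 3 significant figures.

1.42 m

In equal time, each gas travels a distance ∝ its rate ∝ 1/√M, so d_NO₂/d_Kr = √(M_Kr/M_NO₂) = √(83.80/46.01) = 1.350.
With d_NO₂ + d_Kr = 2.47 m, d_Kr = 2.47/(1 + 1.350) = 1.051 m.
d_NO₂ = 2.47 − 1.051 = 1.42 m.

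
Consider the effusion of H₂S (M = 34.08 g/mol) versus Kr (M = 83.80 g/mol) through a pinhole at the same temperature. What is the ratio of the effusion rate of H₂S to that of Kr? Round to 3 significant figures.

Since effusion rate ∝ 1/√M, rate_H₂S/rate_Kr = √(M_Kr/M_H₂S) = √(83.80/34.08) = √2.459 = 1.57.

1.57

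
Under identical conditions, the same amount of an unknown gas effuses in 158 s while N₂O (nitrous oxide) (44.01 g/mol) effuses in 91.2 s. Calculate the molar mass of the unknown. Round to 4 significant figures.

Graham's law gives t_X/t_N₂O = √(M_X/M_N₂O).
158/91.2 = 1.732 = √(M_X/44.01)
M_X = 44.01 × 1.732² = 44.01 × 3.001 = 132.1 g/mol

132.1 g/mol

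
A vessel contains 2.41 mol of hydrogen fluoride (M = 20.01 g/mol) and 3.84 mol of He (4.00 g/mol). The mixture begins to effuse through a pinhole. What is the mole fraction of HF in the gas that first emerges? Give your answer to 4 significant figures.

Each component's effusion rate ∝ (its partial pressure)·(1/√M) ∝ n_i/√M_i.
x_HF(eff) = (n_HF/√M_HF) / (n_HF/√M_HF + n_He/√M_He)
= (2.41/√20.01) / (2.41/√20.01 + 3.84/√4.00) = 0.5388/(0.5388 + 1.920) = 0.2191.

0.2191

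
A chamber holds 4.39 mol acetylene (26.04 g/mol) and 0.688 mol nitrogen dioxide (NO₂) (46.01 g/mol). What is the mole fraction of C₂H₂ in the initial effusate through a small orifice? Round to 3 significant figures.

0.895

The effusion rate of species i is ∝ p_i/√M_i ∝ n_i/√M_i.
So x_C₂H₂ in the escaping gas = (n_C₂H₂/√M_C₂H₂) / Σ(n_i/√M_i)
= (4.39/√26.04) / (4.39/√26.04 + 0.688/√46.01) = 0.8603/(0.8603 + 0.1014) = 0.895.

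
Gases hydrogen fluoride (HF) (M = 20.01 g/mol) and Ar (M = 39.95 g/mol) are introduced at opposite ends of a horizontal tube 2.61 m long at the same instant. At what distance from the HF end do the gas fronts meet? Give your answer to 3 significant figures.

1.53 m

In equal time, each gas travels a distance ∝ its rate ∝ 1/√M, so d_HF/d_Ar = √(M_Ar/M_HF) = √(39.95/20.01) = 1.413.
With d_HF + d_Ar = 2.61 m, d_Ar = 2.61/(1 + 1.413) = 1.082 m.
d_HF = 2.61 − 1.082 = 1.53 m.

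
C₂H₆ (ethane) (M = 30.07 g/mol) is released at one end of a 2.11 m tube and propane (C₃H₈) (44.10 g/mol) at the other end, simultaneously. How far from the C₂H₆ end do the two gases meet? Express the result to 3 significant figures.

The fronts meet when d_C₂H₆ + d_C₃H₈ = L with d_C₂H₆/d_C₃H₈ = √(M_C₃H₈/M_C₂H₆) (Graham's law). Here √(M_C₃H₈/M_C₂H₆) = √(44.10/30.07) = 1.211.
With d_C₂H₆ + d_C₃H₈ = 2.11 m, d_C₃H₈ = 2.11/(1 + 1.211) = 0.9543 m.
d_C₂H₆ = 2.11 − 0.9543 = 1.16 m.

1.16 m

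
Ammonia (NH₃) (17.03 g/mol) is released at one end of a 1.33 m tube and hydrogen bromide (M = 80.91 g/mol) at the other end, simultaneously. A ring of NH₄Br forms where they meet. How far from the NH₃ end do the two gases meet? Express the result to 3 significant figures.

Graham's law gives d_NH₃/d_HBr = rate_NH₃/rate_HBr = √(M_HBr/M_NH₃) = √(80.91/17.03) = 2.180.
With d_NH₃ + d_HBr = 1.33 m, d_HBr = 1.33/(1 + 2.180) = 0.4183 m.
d_NH₃ = 1.33 − 0.4183 = 0.912 m.

0.912 m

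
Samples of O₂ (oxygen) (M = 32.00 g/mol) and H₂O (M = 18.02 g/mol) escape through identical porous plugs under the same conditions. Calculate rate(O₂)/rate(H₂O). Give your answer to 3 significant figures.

By Graham's law, rate_O₂/rate_H₂O = √(M_H₂O/M_O₂) = √(18.02/32.00) = √0.5631 = 0.750.

0.750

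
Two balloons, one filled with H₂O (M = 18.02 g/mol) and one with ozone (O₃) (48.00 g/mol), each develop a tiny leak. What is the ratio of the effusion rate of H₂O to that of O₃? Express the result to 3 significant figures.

1.63

Using Graham's law: rate_H₂O/rate_O₃ = √(M_O₃/M_H₂O) = √(48.00/18.02) = √2.664 = 1.63.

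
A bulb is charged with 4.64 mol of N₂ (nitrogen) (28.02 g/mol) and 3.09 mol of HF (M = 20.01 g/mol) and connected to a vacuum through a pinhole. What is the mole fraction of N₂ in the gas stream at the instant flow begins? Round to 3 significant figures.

The effusion rate of species i is ∝ p_i/√M_i ∝ n_i/√M_i.
x_N₂(eff) = (n_N₂/√M_N₂) / (n_N₂/√M_N₂ + n_HF/√M_HF)
= (4.64/√28.02) / (4.64/√28.02 + 3.09/√20.01) = 0.8766/(0.8766 + 0.6908) = 0.559.

0.559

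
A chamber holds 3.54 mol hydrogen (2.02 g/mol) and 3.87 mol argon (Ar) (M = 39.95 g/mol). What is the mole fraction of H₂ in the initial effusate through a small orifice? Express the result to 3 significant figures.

Each component's effusion rate ∝ (its partial pressure)·(1/√M) ∝ n_i/√M_i.
So x_H₂ in the escaping gas = (n_H₂/√M_H₂) / Σ(n_i/√M_i)
= (3.54/√2.02) / (3.54/√2.02 + 3.87/√39.95) = 2.491/(2.491 + 0.6123) = 0.803.

0.803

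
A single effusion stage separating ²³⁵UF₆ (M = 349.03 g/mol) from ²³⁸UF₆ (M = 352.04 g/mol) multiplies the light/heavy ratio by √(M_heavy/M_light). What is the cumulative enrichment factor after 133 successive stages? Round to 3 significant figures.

1.77

The single-stage factor is √(M_heavy/M_light), so 133 stages give [√(352.04/349.03)]^133 = (352.04/349.03)^(133/2).
= 1.00862^(133/2) = 1.77.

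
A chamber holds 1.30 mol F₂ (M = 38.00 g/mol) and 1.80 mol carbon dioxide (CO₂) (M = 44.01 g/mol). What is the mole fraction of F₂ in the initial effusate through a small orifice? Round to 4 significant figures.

Rate_i ∝ x_i/√M_i (Graham's law weighted by mole fraction), so the effusate composition follows n_i/√M_i.
So x_F₂ in the escaping gas = (n_F₂/√M_F₂) / Σ(n_i/√M_i)
= (1.30/√38.00) / (1.30/√38.00 + 1.80/√44.01) = 0.2109/(0.2109 + 0.2713) = 0.4373.

0.4373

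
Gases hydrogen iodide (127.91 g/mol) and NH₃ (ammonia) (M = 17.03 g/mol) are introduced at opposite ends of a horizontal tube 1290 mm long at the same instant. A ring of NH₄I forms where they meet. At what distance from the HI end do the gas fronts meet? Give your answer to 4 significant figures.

Distances travelled in equal time are proportional to diffusion rates, so d_HI/d_NH₃ = √(M_NH₃/M_HI) = √(17.03/127.91) = 0.3649.
With d_HI + d_NH₃ = 1290 mm, d_NH₃ = 1290/(1 + 0.3649) = 945.1 mm.
d_HI = 1290 − 945.1 = 344.9 mm.

344.9 mm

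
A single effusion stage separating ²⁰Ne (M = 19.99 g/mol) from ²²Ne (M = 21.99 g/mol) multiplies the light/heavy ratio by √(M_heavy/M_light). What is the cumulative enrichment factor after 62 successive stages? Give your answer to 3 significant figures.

19.2

Each stage multiplies the ratio by α = √(21.99/19.99), so after 62 stages the overall factor is α^62 = (21.99/19.99)^(62/2).
= 1.10005^31 = 19.2.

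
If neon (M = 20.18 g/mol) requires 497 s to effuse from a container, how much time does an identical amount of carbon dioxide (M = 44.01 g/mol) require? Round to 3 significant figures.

734 s

Graham's law gives t_CO₂/t_Ne = √(M_CO₂/M_Ne) = √(44.01/20.18) = √2.181 = 1.477.
So the time for CO₂ is 497 × 1.477 = 734 s.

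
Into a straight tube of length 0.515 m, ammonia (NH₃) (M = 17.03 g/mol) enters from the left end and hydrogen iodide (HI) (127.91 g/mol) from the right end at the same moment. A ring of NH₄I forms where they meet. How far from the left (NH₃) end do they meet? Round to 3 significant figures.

0.377 m

Distances travelled in equal time are proportional to diffusion rates, so d_NH₃/d_HI = √(M_HI/M_NH₃) = √(127.91/17.03) = 2.741.
With d_NH₃ + d_HI = 0.515 m, d_HI = 0.515/(1 + 2.741) = 0.1377 m.
d_NH₃ = 0.515 − 0.1377 = 0.377 m.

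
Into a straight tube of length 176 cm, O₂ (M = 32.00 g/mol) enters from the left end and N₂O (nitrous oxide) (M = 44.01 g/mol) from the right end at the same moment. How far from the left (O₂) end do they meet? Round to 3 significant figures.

Graham's law gives d_O₂/d_N₂O = rate_O₂/rate_N₂O = √(M_N₂O/M_O₂) = √(44.01/32.00) = 1.173.
With d_O₂ + d_N₂O = 176 cm, d_N₂O = 176/(1 + 1.173) = 81.00 cm.
d_O₂ = 176 − 81.00 = 95.0 cm.

95.0 cm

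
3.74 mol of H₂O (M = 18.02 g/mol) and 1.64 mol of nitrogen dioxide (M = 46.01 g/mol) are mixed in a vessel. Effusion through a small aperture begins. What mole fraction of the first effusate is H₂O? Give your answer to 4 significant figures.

0.7847

Each component's effusion rate ∝ (its partial pressure)·(1/√M) ∝ n_i/√M_i.
Mole fraction of H₂O in the effusate = (n_H₂O/√M_H₂O) / (n_H₂O/√M_H₂O + n_NO₂/√M_NO₂)
= (3.74/√18.02) / (3.74/√18.02 + 1.64/√46.01) = 0.8810/(0.8810 + 0.2418) = 0.7847.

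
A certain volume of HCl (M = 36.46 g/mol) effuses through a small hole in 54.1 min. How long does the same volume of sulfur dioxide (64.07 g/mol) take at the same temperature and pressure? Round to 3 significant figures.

71.7 min

Using Graham's law: t_SO₂/t_HCl = √(M_SO₂/M_HCl) = √(64.07/36.46) = √1.757 = 1.326.
So the time for SO₂ is 54.1 × 1.326 = 71.7 min.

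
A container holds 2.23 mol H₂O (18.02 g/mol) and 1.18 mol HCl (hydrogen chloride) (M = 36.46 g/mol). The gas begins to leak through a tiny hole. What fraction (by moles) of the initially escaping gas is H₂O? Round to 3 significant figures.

0.729

Rate_i ∝ x_i/√M_i (Graham's law weighted by mole fraction), so the effusate composition follows n_i/√M_i.
Mole fraction of H₂O in the effusate = (n_H₂O/√M_H₂O) / (n_H₂O/√M_H₂O + n_HCl/√M_HCl)
= (2.23/√18.02) / (2.23/√18.02 + 1.18/√36.46) = 0.5253/(0.5253 + 0.1954) = 0.729.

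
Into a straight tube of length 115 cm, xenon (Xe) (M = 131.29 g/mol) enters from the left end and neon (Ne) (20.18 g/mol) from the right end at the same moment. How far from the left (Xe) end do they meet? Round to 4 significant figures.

Graham's law gives d_Xe/d_Ne = rate_Xe/rate_Ne = √(M_Ne/M_Xe) = √(20.18/131.29) = 0.3921.
With d_Xe + d_Ne = 115 cm, d_Ne = 115/(1 + 0.3921) = 82.61 cm.
d_Xe = 115 − 82.61 = 32.39 cm.

32.39 cm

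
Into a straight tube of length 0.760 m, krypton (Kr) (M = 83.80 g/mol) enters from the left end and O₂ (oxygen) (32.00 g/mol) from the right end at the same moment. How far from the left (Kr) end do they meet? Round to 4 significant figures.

Distances travelled in equal time are proportional to diffusion rates, so d_Kr/d_O₂ = √(M_O₂/M_Kr) = √(32.00/83.80) = 0.6179.
With d_Kr + d_O₂ = 0.760 m, d_O₂ = 0.760/(1 + 0.6179) = 0.4697 m.
d_Kr = 0.760 − 0.4697 = 0.2903 m.

0.2903 m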